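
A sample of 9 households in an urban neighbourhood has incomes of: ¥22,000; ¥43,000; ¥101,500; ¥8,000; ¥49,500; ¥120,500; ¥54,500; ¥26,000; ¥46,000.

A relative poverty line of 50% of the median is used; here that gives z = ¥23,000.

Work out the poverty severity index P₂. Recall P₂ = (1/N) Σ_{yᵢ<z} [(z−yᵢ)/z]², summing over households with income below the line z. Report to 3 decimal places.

0.047

Poor units: ¥8,000, ¥22,000 (q = 2 of N = 9).
Gap ratios (z−y)/z: (23000−8000)/23000 = 0.6522; (23000−22000)/23000 = 0.0435.
Squared: 0.4253; 0.0019.
Sum = 0.427221; P₂ = 0.427221 / 9 = 0.047.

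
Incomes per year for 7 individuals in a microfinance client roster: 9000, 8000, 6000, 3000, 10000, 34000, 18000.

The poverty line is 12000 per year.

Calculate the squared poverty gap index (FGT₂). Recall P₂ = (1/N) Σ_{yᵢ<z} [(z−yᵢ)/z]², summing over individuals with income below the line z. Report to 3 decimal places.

Incomes under z: 3000, 6000, 8000, 9000, 10000 (q = 5 of N = 7).
Shortfall ratios: (12000−3000)/12000 = 0.7500; (12000−6000)/12000 = 0.5000; (12000−8000)/12000 = 0.3333; (12000−9000)/12000 = 0.2500; (12000−10000)/12000 = 0.1667.
Squared: 0.5625; 0.2500; 0.1111; 0.0625; 0.0278.
Sum = 1.013889; P₂ = 1.013889 / 7 = 0.145.

0.145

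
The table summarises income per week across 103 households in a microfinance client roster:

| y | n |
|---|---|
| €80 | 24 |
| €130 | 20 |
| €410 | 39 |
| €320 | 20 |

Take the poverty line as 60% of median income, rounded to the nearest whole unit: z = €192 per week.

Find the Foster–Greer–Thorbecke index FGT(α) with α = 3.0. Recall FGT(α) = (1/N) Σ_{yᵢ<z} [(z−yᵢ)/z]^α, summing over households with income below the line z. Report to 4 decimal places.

Below z: 24×€80, 20×€130 (q = 44 of N = 103).
Shortfall ratios: (192−80)/192 = 0.5833 (×24); (192−130)/192 = 0.3229 (×20).
Raised to α = 3.0: 0.19850 (×24); 0.03367 (×20).
Sum = 5.437333; FGT(3.0) = 5.437333 / 103 = 0.0528.

0.0528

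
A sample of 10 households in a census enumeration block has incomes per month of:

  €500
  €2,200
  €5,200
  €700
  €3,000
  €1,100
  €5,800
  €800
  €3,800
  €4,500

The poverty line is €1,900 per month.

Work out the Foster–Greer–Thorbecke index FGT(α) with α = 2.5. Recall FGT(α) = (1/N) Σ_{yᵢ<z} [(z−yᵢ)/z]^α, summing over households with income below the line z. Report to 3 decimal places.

Below the line: €500, €700, €800, €1,100 (q = 4 of N = 10).
Relative gaps: (1900−500)/1900 = 0.7368; (1900−700)/1900 = 0.6316; (1900−800)/1900 = 0.5789; (1900−1100)/1900 = 0.4211.
Raised to α = 2.5: 0.46605; 0.31701; 0.25503; 0.11504.
Sum = 1.153133; FGT(2.5) = 1.153133 / 10 = 0.115.

0.115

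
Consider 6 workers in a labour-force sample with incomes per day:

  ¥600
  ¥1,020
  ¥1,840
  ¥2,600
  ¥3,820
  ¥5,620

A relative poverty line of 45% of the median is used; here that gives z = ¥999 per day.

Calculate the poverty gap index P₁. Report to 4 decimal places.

0.0666

Incomes under z: ¥600 (q = 1 of N = 6).
Shortfall ratios: (999−600)/999 = 0.3994.
Sum of shortfalls = 0.399399; P₁ averages over all N: 0.399399 / 6 = 0.0666.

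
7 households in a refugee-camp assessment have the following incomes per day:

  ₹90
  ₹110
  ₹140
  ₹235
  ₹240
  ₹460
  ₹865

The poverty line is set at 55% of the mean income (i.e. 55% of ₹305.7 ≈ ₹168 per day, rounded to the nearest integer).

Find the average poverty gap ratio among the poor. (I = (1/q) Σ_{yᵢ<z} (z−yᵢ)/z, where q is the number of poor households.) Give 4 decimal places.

0.3254

Incomes under z: ₹90, ₹110, ₹140 (q = 3 of N = 7).
Shortfall ratios (z−y)/z: 0.4643, 0.3452, 0.1667; sum = 0.976190.
The income-gap ratio divides by q (the poor only): 0.976190 / 3 = 0.3254.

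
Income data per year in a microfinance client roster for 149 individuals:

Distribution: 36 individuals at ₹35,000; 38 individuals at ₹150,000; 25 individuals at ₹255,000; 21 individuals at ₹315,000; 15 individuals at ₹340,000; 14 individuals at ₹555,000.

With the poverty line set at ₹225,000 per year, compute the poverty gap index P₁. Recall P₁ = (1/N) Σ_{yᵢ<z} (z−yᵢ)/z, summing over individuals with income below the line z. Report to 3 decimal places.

Below the line: 36×₹35,000, 38×₹150,000 (q = 74 of N = 149).
Relative gaps: (225000−35000)/225000 = 0.8444 (×36); (225000−150000)/225000 = 0.3333 (×38).
Sum of shortfalls = 43.066667; P₁ averages over all N: 43.066667 / 149 = 0.289.

0.289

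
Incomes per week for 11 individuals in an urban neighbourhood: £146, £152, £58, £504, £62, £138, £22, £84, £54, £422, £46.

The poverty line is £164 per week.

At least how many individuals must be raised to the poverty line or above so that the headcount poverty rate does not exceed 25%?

7

9 of the 11 individuals are poor, so H = 9/11 = 0.818.
A headcount ratio of at most 25% allows at most ⌊0.25 × 11⌋ = 2 poor individuals.
So at least 9 − 2 = 7 must be lifted.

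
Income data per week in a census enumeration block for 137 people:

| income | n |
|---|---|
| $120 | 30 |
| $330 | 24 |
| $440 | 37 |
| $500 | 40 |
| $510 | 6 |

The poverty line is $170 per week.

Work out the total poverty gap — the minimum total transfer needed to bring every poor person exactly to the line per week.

Incomes under z: 30×$120 (q = 30 of N = 137).
Individual gaps: 30×(170−120) = 1500.
Aggregate gap = $1,500.

$1,500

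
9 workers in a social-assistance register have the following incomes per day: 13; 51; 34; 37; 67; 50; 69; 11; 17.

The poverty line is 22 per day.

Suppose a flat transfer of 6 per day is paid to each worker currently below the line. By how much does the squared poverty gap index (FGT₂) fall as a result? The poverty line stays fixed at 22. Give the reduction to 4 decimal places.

0.0443

Before: below the line — 11, 13, 17; squared poverty gap index (FGT₂) = 0.052112.
After the 6 transfer: below the line — 17, 19; squared poverty gap index (FGT₂) = 0.007805.
Reduction = 0.052112 − 0.007805 = 0.0443.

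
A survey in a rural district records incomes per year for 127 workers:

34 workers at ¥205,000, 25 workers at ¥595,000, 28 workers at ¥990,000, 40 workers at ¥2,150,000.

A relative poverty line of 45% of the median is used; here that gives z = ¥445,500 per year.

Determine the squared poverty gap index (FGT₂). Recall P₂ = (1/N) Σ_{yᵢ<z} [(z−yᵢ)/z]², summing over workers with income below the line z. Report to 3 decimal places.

Incomes under z: 34×¥205,000 (q = 34 of N = 127).
Relative gaps: (445500−205000)/445500 = 0.5398 (×34).
Squared: 0.2914 (×34).
Sum = 9.908631; P₂ = 9.908631 / 127 = 0.078.

0.078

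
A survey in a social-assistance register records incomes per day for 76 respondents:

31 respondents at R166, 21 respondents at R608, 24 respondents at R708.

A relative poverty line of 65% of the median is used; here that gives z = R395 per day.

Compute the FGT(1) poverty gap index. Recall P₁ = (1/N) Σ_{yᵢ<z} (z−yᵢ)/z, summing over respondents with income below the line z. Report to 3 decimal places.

0.236

Poor units: 31×R166 (q = 31 of N = 76).
Shortfall ratios: (395−166)/395 = 0.5797 (×31).
Sum of shortfalls = 17.972152; P₁ averages over all N: 17.972152 / 76 = 0.236.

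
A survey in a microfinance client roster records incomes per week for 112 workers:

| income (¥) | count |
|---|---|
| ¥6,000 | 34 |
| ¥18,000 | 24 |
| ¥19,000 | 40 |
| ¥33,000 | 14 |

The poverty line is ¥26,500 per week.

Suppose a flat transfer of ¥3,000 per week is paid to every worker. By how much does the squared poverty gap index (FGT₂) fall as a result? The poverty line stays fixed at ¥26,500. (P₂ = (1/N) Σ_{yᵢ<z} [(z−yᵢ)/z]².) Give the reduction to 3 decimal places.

Before: below the line — 34×¥6,000, 24×¥18,000, 40×¥19,000; squared poverty gap index (FGT₂) = 0.23232.
After the ¥3,000 transfer: below the line — 34×¥9,000, 24×¥21,000, 40×¥22,000; squared poverty gap index (FGT₂) = 0.15192.
Reduction = 0.23232 − 0.15192 = 0.080.

0.080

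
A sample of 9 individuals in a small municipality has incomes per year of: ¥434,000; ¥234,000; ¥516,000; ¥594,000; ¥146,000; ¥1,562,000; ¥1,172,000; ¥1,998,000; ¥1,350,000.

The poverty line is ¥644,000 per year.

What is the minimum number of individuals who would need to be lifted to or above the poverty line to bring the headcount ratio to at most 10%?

5 of the 9 individuals are poor, so H = 5/9 = 0.556.
A headcount ratio of at most 10% allows at most ⌊0.10 × 9⌋ = 0 poor individuals.
So at least 5 − 0 = 5 must be lifted.

5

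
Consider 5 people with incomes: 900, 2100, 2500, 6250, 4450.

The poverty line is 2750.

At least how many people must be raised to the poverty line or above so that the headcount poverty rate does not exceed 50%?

1

3 of the 5 people are poor, so H = 3/5 = 0.600.
A headcount ratio of at most 50% allows at most ⌊0.50 × 5⌋ = 2 poor people.
So at least 3 − 2 = 1 must be lifted.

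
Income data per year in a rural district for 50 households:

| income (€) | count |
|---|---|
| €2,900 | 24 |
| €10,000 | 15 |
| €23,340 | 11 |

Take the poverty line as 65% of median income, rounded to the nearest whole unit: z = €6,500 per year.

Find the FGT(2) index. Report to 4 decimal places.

0.1472

Poor units: 24×€2,900 (q = 24 of N = 50).
Normalized shortfalls: (6500−2900)/6500 = 0.5538 (×24).
Squared: 0.3067 (×24).
Sum = 7.361893; P₂ = 7.361893 / 50 = 0.1472.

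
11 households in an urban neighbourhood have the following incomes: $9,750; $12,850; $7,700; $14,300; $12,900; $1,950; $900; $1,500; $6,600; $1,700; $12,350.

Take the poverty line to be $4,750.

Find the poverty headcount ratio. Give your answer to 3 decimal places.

0.364

4 of the 11 households have income below $4,750.
H = 4/11 = 0.364.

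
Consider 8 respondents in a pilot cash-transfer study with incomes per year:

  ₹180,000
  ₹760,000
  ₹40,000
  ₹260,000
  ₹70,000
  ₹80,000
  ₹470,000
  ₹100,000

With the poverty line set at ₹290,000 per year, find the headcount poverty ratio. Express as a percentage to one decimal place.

75.0%

6 of the 8 respondents have income below ₹290,000.
H = 6/8 = 75.0%.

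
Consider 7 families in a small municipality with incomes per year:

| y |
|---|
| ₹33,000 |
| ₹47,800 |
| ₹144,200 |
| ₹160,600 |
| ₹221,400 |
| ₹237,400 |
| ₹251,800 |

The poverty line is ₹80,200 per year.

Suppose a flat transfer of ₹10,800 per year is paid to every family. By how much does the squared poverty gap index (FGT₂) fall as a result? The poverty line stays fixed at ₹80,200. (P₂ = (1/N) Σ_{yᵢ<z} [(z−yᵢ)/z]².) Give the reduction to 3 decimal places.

0.033

Before: below the line — ₹33,000, ₹47,800; squared poverty gap index (FGT₂) = 0.07280.
After the ₹10,800 transfer: below the line — ₹43,800, ₹58,600; squared poverty gap index (FGT₂) = 0.03979.
Reduction = 0.07280 − 0.03979 = 0.033.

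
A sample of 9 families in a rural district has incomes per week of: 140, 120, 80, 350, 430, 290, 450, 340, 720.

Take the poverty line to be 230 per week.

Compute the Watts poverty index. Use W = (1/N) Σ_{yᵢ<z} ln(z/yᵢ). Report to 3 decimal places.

Below the line: 80, 120, 140 (q = 3 of N = 9).
Log gaps: ln(230/80) = 1.0561; ln(230/120) = 0.6506; ln(230/140) = 0.4964.
W = 2.203077 / 9 = 0.245.

0.245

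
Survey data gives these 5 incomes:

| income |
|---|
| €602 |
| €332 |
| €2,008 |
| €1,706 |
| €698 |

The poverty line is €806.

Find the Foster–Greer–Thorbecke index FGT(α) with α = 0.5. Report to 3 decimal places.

Incomes under z: €332, €602, €698 (q = 3 of N = 5).
Shortfall ratios: (806−332)/806 = 0.5881; (806−602)/806 = 0.2531; (806−698)/806 = 0.1340.
Raised to α = 0.5: 0.76687; 0.50309; 0.36605.
Sum = 1.636015; FGT(0.5) = 1.636015 / 5 = 0.327.

0.327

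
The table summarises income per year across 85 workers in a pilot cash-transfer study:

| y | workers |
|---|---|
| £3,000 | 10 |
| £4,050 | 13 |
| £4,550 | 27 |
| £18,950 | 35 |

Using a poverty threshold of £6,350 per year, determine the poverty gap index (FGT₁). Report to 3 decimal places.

Incomes under z: 10×£3,000, 13×£4,050, 27×£4,550 (q = 50 of N = 85).
Normalized shortfalls: (6350−3000)/6350 = 0.5276 (×10); (6350−4050)/6350 = 0.3622 (×13); (6350−4550)/6350 = 0.2835 (×27).
Σ = 17.637795. Dividing by the full population N = 85 gives P₁ = 0.208.

0.208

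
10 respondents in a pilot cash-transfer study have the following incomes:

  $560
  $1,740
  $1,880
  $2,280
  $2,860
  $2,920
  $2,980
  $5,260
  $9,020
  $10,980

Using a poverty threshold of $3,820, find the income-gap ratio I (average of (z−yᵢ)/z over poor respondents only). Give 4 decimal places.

Below z: $560, $1,740, $1,880, $2,280, $2,860, $2,920, $2,980 (q = 7 of N = 10).
Relative gaps: 0.8534, 0.5445, 0.5079, 0.4031, 0.2513, 0.2356, 0.2199; sum = 3.015707.
I averages over the q = 7 poor units only: 3.015707 / 7 = 0.4308.

0.4308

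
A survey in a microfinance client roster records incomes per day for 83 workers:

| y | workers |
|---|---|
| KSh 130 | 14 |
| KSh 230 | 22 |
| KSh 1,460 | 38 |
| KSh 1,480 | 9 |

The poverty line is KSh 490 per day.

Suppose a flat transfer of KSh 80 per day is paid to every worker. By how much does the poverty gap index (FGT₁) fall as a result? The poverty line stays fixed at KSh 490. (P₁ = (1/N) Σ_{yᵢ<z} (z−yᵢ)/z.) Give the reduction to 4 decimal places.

0.0708

Before: below the line — 14×KSh 130, 22×KSh 230; poverty gap index (FGT₁) = 0.264568.
After the KSh 80 transfer: below the line — 14×KSh 210, 22×KSh 310; poverty gap index (FGT₁) = 0.193755.
Reduction = 0.264568 − 0.193755 = 0.0708.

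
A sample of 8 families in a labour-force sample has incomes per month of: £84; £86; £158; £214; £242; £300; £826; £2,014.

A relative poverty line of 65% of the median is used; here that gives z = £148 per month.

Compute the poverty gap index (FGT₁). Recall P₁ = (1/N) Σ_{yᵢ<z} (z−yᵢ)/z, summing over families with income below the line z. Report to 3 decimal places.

0.106

Poor units: £84, £86 (q = 2 of N = 8).
Gap ratios (z−y)/z: (148−84)/148 = 0.4324; (148−86)/148 = 0.4189.
Sum of shortfalls = 0.851351; P₁ averages over all N: 0.851351 / 8 = 0.106.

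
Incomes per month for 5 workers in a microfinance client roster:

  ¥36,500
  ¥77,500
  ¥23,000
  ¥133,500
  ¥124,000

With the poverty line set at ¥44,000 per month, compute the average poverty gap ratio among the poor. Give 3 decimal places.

0.324

Below z: ¥23,000, ¥36,500 (q = 2 of N = 5).
Shortfall ratios (z−y)/z: 0.4773, 0.1705; sum = 0.647727.
I averages over the q = 2 poor units only: 0.647727 / 2 = 0.324.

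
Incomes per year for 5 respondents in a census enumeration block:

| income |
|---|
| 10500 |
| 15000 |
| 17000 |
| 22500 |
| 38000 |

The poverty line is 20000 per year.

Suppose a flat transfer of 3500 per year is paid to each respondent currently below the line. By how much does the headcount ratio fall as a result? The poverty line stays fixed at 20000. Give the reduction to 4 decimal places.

0.2000

Before: below the line — 10500, 15000, 17000; headcount ratio = 0.600000.
After the 3500 transfer: below the line — 14000, 18500; headcount ratio = 0.400000.
Reduction = 0.600000 − 0.400000 = 0.2000.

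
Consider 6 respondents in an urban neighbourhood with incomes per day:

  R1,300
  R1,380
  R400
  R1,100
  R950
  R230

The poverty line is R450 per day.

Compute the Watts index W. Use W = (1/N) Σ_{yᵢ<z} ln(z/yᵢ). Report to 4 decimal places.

0.1315

Below the line: R230, R400 (q = 2 of N = 6).
Log shortfalls: ln(450/230) = 0.6712; ln(450/400) = 0.1178.
W = 0.788951 / 6 = 0.1315.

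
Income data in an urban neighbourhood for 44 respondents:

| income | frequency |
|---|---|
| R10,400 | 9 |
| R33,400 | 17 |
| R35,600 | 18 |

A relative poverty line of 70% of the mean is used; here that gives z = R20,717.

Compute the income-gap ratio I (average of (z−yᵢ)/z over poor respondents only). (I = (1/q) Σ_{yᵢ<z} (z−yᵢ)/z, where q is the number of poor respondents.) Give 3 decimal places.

Below the line: 9×R10,400 (q = 9 of N = 44).
Shortfall ratios (z−y)/z: 0.4980 (×9); sum = 4.481971.
The income-gap ratio divides by q (the poor only): 4.481971 / 9 = 0.498.

0.498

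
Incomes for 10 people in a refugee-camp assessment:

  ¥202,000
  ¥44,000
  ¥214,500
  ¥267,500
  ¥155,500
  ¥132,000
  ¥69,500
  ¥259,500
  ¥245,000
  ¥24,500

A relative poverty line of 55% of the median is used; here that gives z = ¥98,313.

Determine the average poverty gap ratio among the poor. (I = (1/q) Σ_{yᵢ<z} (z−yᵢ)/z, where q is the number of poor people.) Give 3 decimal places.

0.532

Poor units: ¥24,500, ¥44,000, ¥69,500 (q = 3 of N = 10).
Relative gaps: 0.7508, 0.5524, 0.2931; sum = 1.596320.
The income-gap ratio divides by q (the poor only): 1.596320 / 3 = 0.532.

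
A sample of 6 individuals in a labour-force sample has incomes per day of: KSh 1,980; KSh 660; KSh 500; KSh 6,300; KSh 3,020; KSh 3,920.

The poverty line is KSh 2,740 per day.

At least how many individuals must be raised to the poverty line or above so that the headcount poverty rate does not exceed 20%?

2

Currently q = 3 of N = 6 are below the line (H = 0.500).
A headcount ratio of at most 20% allows at most ⌊0.20 × 6⌋ = 1 poor individuals.
So at least 3 − 1 = 2 must be lifted.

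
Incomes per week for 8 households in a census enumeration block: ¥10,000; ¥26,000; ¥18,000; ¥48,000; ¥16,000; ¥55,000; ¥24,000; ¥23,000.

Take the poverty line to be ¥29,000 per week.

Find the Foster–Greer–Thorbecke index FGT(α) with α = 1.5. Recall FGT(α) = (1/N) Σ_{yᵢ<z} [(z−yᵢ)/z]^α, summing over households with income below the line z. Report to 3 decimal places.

0.158

Below the line: ¥10,000, ¥16,000, ¥18,000, ¥23,000, ¥24,000, ¥26,000 (q = 6 of N = 8).
Normalized shortfalls: (29000−10000)/29000 = 0.6552; (29000−16000)/29000 = 0.4483; (29000−18000)/29000 = 0.3793; (29000−23000)/29000 = 0.2069; (29000−24000)/29000 = 0.1724; (29000−26000)/29000 = 0.1034.
Raised to α = 1.5: 0.53031; 0.30014; 0.23361; 0.09411; 0.07159; 0.03327.
Sum = 1.263033; FGT(1.5) = 1.263033 / 8 = 0.158.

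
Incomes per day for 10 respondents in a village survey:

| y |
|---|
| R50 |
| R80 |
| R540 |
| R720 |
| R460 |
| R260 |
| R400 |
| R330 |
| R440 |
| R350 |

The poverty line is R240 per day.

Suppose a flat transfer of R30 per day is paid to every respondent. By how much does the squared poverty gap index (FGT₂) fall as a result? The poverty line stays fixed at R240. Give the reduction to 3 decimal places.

Before: below the line — R50, R80; squared poverty gap index (FGT₂) = 0.10712.
After the R30 transfer: below the line — R80, R110; squared poverty gap index (FGT₂) = 0.07378.
Reduction = 0.10712 − 0.07378 = 0.033.

0.033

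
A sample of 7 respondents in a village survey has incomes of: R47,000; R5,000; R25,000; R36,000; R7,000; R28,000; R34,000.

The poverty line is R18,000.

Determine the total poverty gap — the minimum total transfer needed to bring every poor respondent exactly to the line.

Below the line: R5,000, R7,000 (q = 2 of N = 7).
Individual gaps: 18000−5000 = 13000; 18000−7000 = 11000.
Aggregate gap = R24,000.

R24,000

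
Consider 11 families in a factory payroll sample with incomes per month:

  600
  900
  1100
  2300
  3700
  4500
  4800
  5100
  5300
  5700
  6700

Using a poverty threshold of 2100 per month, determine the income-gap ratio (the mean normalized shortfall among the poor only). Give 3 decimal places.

Below the line: 600, 900, 1100 (q = 3 of N = 11).
Shortfall ratios (z−y)/z: 0.7143, 0.5714, 0.4762; sum = 1.761905.
I averages over the q = 3 poor units only: 1.761905 / 3 = 0.587.

0.587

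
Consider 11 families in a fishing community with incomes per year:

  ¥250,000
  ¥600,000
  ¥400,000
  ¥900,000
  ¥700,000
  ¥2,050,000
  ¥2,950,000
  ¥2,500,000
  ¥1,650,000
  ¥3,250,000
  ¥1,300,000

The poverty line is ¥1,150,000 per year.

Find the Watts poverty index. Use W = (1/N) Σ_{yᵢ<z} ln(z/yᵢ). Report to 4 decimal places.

0.3613

Below z: ¥250,000, ¥400,000, ¥600,000, ¥700,000, ¥900,000 (q = 5 of N = 11).
Log gaps: ln(1150000/250000) = 1.5261; ln(1150000/400000) = 1.0561; ln(1150000/600000) = 0.6506; ln(1150000/700000) = 0.4964; ln(1150000/900000) = 0.2451.
W = 3.974256 / 11 = 0.3613.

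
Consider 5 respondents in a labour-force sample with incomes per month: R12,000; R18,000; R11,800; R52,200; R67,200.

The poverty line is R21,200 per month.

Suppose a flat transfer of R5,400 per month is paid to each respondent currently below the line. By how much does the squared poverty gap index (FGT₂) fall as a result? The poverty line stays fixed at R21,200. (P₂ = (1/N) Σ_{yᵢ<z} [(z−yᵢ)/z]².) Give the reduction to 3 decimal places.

Before: below the line — R11,800, R12,000, R18,000; squared poverty gap index (FGT₂) = 0.08154.
After the R5,400 transfer: below the line — R17,200, R17,400; squared poverty gap index (FGT₂) = 0.01355.
Reduction = 0.08154 − 0.01355 = 0.068.

0.068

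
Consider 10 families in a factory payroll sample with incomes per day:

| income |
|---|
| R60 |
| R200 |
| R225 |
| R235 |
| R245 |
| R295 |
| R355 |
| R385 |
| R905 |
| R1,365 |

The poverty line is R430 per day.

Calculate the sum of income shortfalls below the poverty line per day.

R1,440

Incomes under z: R60, R200, R225, R235, R245, R295, R355, R385 (q = 8 of N = 10).
Individual gaps: 430−60 = 370; 430−200 = 230; 430−225 = 205; 430−235 = 195; 430−245 = 185; 430−295 = 135; 430−355 = 75; 430−385 = 45.
Aggregate gap = R1,440.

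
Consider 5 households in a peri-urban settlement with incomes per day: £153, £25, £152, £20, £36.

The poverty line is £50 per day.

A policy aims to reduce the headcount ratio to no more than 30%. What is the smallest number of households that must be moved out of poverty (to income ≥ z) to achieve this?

2

Currently q = 3 of N = 5 are below the line (H = 0.600).
A headcount ratio of at most 30% allows at most ⌊0.30 × 5⌋ = 1 poor households.
So at least 3 − 1 = 2 must be lifted.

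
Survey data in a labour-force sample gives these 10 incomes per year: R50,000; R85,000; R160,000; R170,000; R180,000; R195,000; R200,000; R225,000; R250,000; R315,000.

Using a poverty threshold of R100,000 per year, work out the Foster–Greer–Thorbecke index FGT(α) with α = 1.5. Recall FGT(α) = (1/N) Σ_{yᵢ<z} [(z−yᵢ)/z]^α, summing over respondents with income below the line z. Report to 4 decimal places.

0.0412

Below z: R50,000, R85,000 (q = 2 of N = 10).
Relative gaps: (100000−50000)/100000 = 0.5000; (100000−85000)/100000 = 0.1500.
Raised to α = 1.5: 0.35355; 0.05809.
Sum = 0.411648; FGT(1.5) = 0.411648 / 10 = 0.0412.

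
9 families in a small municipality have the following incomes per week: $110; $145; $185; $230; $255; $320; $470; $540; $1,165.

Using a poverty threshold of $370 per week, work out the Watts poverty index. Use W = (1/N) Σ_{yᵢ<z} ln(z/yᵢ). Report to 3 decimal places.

0.426

Poor units: $110, $145, $185, $230, $255, $320 (q = 6 of N = 9).
Log gaps: ln(370/110) = 1.2130; ln(370/145) = 0.9368; ln(370/185) = 0.6931; ln(370/230) = 0.4754; ln(370/255) = 0.3722; ln(370/320) = 0.1452.
W = 3.835784 / 9 = 0.426.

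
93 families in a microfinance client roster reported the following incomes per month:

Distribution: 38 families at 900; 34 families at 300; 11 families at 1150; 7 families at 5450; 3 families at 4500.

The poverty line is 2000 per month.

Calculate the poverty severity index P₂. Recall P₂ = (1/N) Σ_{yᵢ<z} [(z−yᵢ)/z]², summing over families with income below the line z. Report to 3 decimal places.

0.409

Incomes under z: 34×300, 38×900, 11×1150 (q = 83 of N = 93).
Normalized shortfalls: (2000−300)/2000 = 0.8500 (×34); (2000−900)/2000 = 0.5500 (×38); (2000−1150)/2000 = 0.4250 (×11).
Squared: 0.7225 (×34); 0.3025 (×38); 0.1806 (×11).
Sum = 38.046875; P₂ = 38.046875 / 93 = 0.409.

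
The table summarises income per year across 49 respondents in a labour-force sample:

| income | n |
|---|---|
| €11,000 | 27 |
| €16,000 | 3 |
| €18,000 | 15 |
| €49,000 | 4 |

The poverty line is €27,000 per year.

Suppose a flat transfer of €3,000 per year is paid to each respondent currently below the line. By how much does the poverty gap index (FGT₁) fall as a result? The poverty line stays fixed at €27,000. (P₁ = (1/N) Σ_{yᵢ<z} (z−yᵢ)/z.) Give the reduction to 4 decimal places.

0.1020

Before: below the line — 27×€11,000, 3×€16,000, 15×€18,000; poverty gap index (FGT₁) = 0.453515.
After the €3,000 transfer: below the line — 27×€14,000, 3×€19,000, 15×€21,000; poverty gap index (FGT₁) = 0.351474.
Reduction = 0.453515 − 0.351474 = 0.1020.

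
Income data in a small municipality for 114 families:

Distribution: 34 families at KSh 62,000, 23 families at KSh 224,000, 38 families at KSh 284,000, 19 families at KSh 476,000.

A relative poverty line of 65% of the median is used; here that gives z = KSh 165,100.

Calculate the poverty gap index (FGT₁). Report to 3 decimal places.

0.186

Below z: 34×KSh 62,000 (q = 34 of N = 114).
Gap ratios (z−y)/z: (165100−62000)/165100 = 0.6245 (×34).
Σ = 21.231981. Dividing by the full population N = 114 gives P₁ = 0.186.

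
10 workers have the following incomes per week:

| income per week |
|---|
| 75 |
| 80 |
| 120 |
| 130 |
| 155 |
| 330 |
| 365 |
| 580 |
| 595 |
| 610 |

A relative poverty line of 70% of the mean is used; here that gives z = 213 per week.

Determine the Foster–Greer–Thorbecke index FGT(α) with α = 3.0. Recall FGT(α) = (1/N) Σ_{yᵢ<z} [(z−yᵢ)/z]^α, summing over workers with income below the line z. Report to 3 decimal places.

Poor units: 75, 80, 120, 130, 155 (q = 5 of N = 10).
Gap ratios (z−y)/z: (213−75)/213 = 0.6479; (213−80)/213 = 0.6244; (213−120)/213 = 0.4366; (213−130)/213 = 0.3897; (213−155)/213 = 0.2723.
Raised to α = 3.0: 0.27196; 0.24345; 0.08324; 0.05917; 0.02019.
Sum = 0.678005; FGT(3.0) = 0.678005 / 10 = 0.068.

0.068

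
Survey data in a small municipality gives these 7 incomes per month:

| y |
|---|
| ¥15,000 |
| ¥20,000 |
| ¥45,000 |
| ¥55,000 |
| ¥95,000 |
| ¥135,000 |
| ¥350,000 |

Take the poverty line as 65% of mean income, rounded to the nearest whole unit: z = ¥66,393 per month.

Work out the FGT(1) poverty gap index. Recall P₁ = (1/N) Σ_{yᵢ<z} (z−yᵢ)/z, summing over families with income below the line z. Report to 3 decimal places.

0.281

Poor units: ¥15,000, ¥20,000, ¥45,000, ¥55,000 (q = 4 of N = 7).
Relative gaps: (66393−15000)/66393 = 0.7741; (66393−20000)/66393 = 0.6988; (66393−45000)/66393 = 0.3222; (66393−55000)/66393 = 0.1716.
Σ = 1.966653. Dividing by the full population N = 7 gives P₁ = 0.281.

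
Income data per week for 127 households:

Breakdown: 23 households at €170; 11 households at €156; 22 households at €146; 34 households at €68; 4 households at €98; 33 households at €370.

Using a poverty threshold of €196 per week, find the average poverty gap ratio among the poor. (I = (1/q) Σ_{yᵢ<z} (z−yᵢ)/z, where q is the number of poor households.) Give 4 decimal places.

Below the line: 34×€68, 4×€98, 22×€146, 11×€156, 23×€170 (q = 94 of N = 127).
Relative gaps: 0.6531 (×34), 0.5000 (×4), 0.2551 (×22), 0.2041 (×11), 0.1327 (×23); sum = 35.112245.
I averages over the q = 94 poor units only: 35.112245 / 94 = 0.3735.

0.3735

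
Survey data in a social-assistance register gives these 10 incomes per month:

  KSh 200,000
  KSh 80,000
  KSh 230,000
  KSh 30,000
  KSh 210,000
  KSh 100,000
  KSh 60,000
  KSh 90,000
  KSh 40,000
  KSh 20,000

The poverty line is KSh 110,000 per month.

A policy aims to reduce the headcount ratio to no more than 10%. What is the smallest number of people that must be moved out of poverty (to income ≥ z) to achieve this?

6

Currently q = 7 of N = 10 are below the line (H = 0.700).
A headcount ratio of at most 10% allows at most ⌊0.10 × 10⌋ = 1 poor people.
So at least 7 − 1 = 6 must be lifted.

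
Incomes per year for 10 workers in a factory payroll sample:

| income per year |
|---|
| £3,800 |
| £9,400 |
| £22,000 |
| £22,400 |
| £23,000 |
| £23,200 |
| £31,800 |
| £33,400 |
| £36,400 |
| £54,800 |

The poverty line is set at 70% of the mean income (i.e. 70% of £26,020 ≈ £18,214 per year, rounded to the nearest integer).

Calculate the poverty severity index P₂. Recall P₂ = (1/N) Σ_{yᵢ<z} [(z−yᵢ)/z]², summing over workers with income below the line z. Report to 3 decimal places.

Poor units: £3,800, £9,400 (q = 2 of N = 10).
Gap ratios (z−y)/z: (18214−3800)/18214 = 0.7914; (18214−9400)/18214 = 0.4839.
Squared: 0.6263; 0.2342.
Sum = 0.860438; P₂ = 0.860438 / 10 = 0.086.

0.086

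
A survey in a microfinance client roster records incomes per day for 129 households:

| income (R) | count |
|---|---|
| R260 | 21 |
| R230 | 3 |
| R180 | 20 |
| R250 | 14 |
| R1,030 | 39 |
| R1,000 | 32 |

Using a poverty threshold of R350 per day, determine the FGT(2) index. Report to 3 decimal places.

0.059

Poor units: 20×R180, 3×R230, 14×R250, 21×R260 (q = 58 of N = 129).
Normalized shortfalls: (350−180)/350 = 0.4857 (×20); (350−230)/350 = 0.3429 (×3); (350−250)/350 = 0.2857 (×14); (350−260)/350 = 0.2571 (×21).
Squared: 0.2359 (×20); 0.1176 (×3); 0.0816 (×14); 0.0661 (×21).
Sum = 7.602449; P₂ = 7.602449 / 129 = 0.059.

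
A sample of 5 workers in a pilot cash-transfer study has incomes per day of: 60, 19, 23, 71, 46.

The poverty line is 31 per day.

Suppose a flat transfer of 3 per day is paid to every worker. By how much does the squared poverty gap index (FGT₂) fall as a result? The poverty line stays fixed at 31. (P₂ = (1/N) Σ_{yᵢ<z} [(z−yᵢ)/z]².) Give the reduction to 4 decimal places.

0.0212

Before: below the line — 19, 23; squared poverty gap index (FGT₂) = 0.043288.
After the 3 transfer: below the line — 22, 26; squared poverty gap index (FGT₂) = 0.022060.
Reduction = 0.043288 − 0.022060 = 0.0212.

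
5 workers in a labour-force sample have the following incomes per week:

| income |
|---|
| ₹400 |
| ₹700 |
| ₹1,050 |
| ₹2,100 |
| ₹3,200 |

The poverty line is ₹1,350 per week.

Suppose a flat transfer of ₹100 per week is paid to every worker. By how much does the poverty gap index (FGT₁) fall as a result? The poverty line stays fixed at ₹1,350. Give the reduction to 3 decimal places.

Before: below the line — ₹400, ₹700, ₹1,050; poverty gap index (FGT₁) = 0.28148.
After the ₹100 transfer: below the line — ₹500, ₹800, ₹1,150; poverty gap index (FGT₁) = 0.23704.
Reduction = 0.28148 − 0.23704 = 0.044.

0.044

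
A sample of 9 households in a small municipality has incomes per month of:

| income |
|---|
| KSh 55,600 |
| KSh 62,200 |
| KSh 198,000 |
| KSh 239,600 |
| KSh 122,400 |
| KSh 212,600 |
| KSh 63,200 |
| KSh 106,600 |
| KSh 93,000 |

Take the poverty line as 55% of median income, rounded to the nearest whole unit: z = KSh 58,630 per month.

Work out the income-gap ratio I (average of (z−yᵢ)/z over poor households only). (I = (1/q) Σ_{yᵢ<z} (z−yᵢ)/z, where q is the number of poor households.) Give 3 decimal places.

0.052

Incomes under z: KSh 55,600 (q = 1 of N = 9).
Relative gaps: 0.0517; sum = 0.051680.
I averages over the q = 1 poor units only: 0.051680 / 1 = 0.052.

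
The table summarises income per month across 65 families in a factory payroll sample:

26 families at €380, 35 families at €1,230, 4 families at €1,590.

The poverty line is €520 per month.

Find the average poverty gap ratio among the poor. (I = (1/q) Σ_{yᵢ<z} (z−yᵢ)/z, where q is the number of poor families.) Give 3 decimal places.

Incomes under z: 26×€380 (q = 26 of N = 65).
Relative gaps: 0.2692 (×26); sum = 7.000000.
I averages over the q = 26 poor units only: 7.000000 / 26 = 0.269.

0.269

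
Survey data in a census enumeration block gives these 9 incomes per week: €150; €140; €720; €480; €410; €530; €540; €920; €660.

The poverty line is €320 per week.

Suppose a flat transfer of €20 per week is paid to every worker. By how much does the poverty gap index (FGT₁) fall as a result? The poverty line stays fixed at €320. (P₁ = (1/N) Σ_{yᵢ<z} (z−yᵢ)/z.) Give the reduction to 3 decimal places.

0.014

Before: below the line — €140, €150; poverty gap index (FGT₁) = 0.12153.
After the €20 transfer: below the line — €160, €170; poverty gap index (FGT₁) = 0.10764.
Reduction = 0.12153 − 0.10764 = 0.014.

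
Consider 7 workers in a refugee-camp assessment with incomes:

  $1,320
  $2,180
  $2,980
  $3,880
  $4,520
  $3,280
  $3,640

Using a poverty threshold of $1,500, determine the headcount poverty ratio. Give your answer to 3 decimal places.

1 of the 7 workers have income below $1,500.
H = 1/7 = 0.143.

0.143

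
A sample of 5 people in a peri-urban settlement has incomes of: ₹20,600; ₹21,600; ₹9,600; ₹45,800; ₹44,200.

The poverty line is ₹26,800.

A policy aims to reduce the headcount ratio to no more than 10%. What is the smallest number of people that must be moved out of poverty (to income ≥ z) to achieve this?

3

Currently q = 3 of N = 5 are below the line (H = 0.600).
A headcount ratio of at most 10% allows at most ⌊0.10 × 5⌋ = 0 poor people.
So at least 3 − 0 = 3 must be lifted.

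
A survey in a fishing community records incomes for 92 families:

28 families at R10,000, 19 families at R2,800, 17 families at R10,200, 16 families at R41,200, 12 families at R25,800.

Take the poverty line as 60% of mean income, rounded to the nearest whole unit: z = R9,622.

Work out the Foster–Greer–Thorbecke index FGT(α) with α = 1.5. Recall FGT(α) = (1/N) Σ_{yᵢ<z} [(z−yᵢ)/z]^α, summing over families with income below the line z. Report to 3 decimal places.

0.123

Below the line: 19×R2,800 (q = 19 of N = 92).
Relative gaps: (9622−2800)/9622 = 0.7090 (×19).
Raised to α = 1.5: 0.59699 (×19).
Sum = 11.342875; FGT(1.5) = 11.342875 / 92 = 0.123.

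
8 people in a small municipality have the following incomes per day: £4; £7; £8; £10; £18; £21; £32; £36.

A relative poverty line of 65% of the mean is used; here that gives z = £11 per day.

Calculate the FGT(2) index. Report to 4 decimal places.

0.0775

Poor units: £4, £7, £8, £10 (q = 4 of N = 8).
Normalized shortfalls: (11−4)/11 = 0.6364; (11−7)/11 = 0.3636; (11−8)/11 = 0.2727; (11−10)/11 = 0.0909.
Squared: 0.4050; 0.1322; 0.0744; 0.0083.
Sum = 0.619835; P₂ = 0.619835 / 8 = 0.0775.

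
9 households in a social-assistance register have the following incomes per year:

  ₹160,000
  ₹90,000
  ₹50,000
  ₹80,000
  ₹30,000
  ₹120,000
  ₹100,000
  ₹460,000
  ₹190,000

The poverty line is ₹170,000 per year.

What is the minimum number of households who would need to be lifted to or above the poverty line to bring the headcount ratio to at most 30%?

5

7 of the 9 households are poor, so H = 7/9 = 0.778.
A headcount ratio of at most 30% allows at most ⌊0.30 × 9⌋ = 2 poor households.
So at least 7 − 2 = 5 must be lifted.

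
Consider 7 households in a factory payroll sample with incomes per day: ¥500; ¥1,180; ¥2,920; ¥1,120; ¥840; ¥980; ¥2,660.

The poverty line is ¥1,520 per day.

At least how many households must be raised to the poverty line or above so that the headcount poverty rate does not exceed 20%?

5 of the 7 households are poor, so H = 5/7 = 0.714.
A headcount ratio of at most 20% allows at most ⌊0.20 × 7⌋ = 1 poor households.
So at least 5 − 1 = 4 must be lifted.

4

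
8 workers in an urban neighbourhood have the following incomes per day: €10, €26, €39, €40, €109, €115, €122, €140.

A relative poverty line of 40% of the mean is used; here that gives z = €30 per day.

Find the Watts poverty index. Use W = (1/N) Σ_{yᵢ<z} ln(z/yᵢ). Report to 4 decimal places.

Below the line: €10, €26 (q = 2 of N = 8).
Log shortfalls: ln(30/10) = 1.0986; ln(30/26) = 0.1431.
W = 1.241713 / 8 = 0.1552.

0.1552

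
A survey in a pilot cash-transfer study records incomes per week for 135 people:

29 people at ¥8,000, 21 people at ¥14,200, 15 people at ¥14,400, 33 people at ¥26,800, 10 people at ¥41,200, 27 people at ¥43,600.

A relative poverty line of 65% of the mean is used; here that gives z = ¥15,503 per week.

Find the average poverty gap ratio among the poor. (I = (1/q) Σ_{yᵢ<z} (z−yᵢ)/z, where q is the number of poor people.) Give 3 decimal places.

Below the line: 29×¥8,000, 21×¥14,200, 15×¥14,400 (q = 65 of N = 135).
Relative gaps: 0.4840 (×29), 0.0840 (×21), 0.0711 (×15); sum = 16.867381.
The income-gap ratio divides by q (the poor only): 16.867381 / 65 = 0.259.

0.259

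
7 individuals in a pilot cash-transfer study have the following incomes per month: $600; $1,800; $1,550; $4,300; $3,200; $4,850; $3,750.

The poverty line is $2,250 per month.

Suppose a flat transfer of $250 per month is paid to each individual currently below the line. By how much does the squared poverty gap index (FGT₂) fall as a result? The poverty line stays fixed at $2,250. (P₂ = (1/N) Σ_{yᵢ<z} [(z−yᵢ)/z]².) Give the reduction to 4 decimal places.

0.0342

Before: below the line — $600, $1,550, $1,800; squared poverty gap index (FGT₂) = 0.096367.
After the $250 transfer: below the line — $850, $1,800, $2,050; squared poverty gap index (FGT₂) = 0.062152.
Reduction = 0.096367 − 0.062152 = 0.0342.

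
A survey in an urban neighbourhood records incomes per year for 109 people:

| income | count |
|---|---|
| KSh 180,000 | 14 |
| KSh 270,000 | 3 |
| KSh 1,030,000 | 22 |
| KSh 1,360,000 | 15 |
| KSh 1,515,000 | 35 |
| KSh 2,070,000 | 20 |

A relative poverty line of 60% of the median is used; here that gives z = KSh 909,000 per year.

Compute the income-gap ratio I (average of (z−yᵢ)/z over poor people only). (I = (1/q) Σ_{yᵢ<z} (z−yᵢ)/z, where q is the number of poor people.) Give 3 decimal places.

Incomes under z: 14×KSh 180,000, 3×KSh 270,000 (q = 17 of N = 109).
Relative gaps: 0.8020 (×14), 0.7030 (×3); sum = 13.336634.
I averages over the q = 17 poor units only: 13.336634 / 17 = 0.785.

0.785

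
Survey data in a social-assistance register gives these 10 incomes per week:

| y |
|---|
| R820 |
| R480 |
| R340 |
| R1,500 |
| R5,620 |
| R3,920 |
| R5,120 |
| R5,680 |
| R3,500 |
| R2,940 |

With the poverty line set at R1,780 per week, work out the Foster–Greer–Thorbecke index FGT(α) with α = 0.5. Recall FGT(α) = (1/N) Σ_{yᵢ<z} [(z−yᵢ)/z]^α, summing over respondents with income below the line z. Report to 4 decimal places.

0.2885

Below z: R340, R480, R820, R1,500 (q = 4 of N = 10).
Gap ratios (z−y)/z: (1780−340)/1780 = 0.8090; (1780−480)/1780 = 0.7303; (1780−820)/1780 = 0.5393; (1780−1500)/1780 = 0.1573.
Raised to α = 0.5: 0.89944; 0.85460; 0.73439; 0.39661.
Sum = 2.885039; FGT(0.5) = 2.885039 / 10 = 0.2885.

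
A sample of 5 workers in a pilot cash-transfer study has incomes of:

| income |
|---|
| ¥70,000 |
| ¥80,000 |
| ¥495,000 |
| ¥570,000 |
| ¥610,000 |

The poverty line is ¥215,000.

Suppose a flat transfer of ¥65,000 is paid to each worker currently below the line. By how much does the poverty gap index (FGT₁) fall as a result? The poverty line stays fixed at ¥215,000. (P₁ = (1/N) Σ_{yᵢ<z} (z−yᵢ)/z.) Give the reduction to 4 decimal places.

Before: below the line — ¥70,000, ¥80,000; poverty gap index (FGT₁) = 0.260465.
After the ¥65,000 transfer: below the line — ¥135,000, ¥145,000; poverty gap index (FGT₁) = 0.139535.
Reduction = 0.260465 − 0.139535 = 0.1209.

0.1209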